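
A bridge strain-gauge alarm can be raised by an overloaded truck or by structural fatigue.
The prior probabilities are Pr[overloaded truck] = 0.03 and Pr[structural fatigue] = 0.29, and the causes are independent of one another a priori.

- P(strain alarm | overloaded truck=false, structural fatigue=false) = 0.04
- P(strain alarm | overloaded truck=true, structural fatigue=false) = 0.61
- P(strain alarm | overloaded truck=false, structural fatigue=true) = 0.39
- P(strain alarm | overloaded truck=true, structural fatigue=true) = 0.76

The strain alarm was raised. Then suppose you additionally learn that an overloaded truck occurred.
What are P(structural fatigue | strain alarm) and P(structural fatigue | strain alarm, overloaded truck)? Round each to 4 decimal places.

Numerator (weight on configurations with structural fatigue): 0.109707 + 0.006612 = 0.116319
The normalizing constant is 0.04*0.97*0.71 + 0.39*0.97*0.29 + 0.61*0.03*0.71 + 0.76*0.03*0.29 = 0.156860
Posterior = 0.116319 / 0.156860 ≈ 0.7415

Now condition on the additional information:
P(strain alarm | overloaded truck) = 0.61·0.71 + 0.76·0.29 = 0.433100 + 0.220400 = 0.653500
Restricting to configurations with structural fatigue present: 0.76·0.29 = 0.220400.
Hence the posterior is 0.220400/0.653500 ≈ 0.3373.
Conditioning on overloaded truck lowers the posterior on structural fatigue: the classic explaining-away effect in a common-effect structure.

P(structural fatigue | strain alarm) ≈ 0.7415; P(structural fatigue | strain alarm, overloaded truck) ≈ 0.3373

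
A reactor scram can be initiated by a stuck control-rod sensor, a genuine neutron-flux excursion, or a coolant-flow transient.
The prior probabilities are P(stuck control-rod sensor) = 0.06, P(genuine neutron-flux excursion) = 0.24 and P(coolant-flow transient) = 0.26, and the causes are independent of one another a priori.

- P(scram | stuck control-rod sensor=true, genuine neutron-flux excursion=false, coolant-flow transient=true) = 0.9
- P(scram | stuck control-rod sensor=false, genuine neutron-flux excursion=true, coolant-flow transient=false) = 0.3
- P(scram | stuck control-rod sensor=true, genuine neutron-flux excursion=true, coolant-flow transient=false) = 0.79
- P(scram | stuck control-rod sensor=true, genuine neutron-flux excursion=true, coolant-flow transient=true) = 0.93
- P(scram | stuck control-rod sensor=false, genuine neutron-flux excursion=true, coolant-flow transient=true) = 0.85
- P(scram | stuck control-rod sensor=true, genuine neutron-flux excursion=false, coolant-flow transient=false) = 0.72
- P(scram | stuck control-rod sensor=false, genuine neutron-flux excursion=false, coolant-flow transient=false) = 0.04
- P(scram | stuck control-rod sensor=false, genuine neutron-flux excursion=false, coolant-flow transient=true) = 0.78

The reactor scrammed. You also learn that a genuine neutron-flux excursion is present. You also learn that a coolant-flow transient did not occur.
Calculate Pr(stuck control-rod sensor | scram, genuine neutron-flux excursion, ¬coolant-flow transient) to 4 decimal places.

Pr(stuck control-rod sensor | scram, genuine neutron-flux excursion, ¬coolant-flow transient) ≈ 0.1439

Sum P(scram|·) weighted by the priors over both values of stuck control-rod sensor:
  P(scram | genuine neutron-flux excursion, ¬coolant-flow transient) = 0.3*0.94 + 0.79*0.06
        = 0.282000 + 0.047400 = 0.329400
Configurations with stuck control-rod sensor contribute 0.047400, so
  P(stuck control-rod sensor | scram, genuine neutron-flux excursion, ¬coolant-flow transient) = 0.047400 / 0.329400 ≈ 0.1439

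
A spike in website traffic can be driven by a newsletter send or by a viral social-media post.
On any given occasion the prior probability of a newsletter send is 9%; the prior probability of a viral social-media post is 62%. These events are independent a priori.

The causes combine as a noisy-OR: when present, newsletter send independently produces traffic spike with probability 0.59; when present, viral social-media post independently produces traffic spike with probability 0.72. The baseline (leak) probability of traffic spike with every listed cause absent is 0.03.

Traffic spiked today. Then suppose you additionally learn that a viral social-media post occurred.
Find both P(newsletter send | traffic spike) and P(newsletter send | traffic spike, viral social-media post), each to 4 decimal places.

P(newsletter send | traffic spike) ≈ 0.1428; P(newsletter send | traffic spike, viral social-media post) ≈ 0.1077

Under noisy-OR, P(traffic spike | causes) = 1 − (1−0.03)·∏(1−qᵢ) over the active causes.
Numerator (weight on configurations with newsletter send): 0.020599 + 0.049586 = 0.070185
Denominator P(traffic spike): 0.03×0.91×0.38 + 0.7284×0.91×0.62 + 0.6023×0.09×0.38 + 0.888644×0.09×0.62 = 0.491522
Posterior = 0.070185 / 0.491522 ≈ 0.1428

Now also conditioning on viral social-media post=true:
For the numerator, keep only newsletter send=true terms: 0.888644*0.09 = 0.079978
The normalizing constant is 0.7284*0.91 + 0.888644*0.09 = 0.742822
Posterior = 0.079978 / 0.742822 ≈ 0.1077
The drop from 0.1428 to 0.1077 is the explaining-away (discounting) effect.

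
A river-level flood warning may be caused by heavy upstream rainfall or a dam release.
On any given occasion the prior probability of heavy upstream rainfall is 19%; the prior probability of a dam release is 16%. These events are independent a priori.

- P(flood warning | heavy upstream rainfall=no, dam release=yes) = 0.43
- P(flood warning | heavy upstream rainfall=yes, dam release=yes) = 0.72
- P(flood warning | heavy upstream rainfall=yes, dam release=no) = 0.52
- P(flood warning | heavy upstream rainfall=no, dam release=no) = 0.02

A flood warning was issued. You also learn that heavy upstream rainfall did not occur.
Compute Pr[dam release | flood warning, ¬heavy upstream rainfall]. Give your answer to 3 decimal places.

Pr[dam release | flood warning, ¬heavy upstream rainfall] ≈ 0.804

P(flood warning | ¬heavy upstream rainfall) = 0.02*0.84 + 0.43*0.16 = 0.016800 + 0.068800 = 0.085600
The dam release-present share is 0.43*0.16 = 0.068800.
So P(dam release | flood warning, ¬heavy upstream rainfall) = 0.068800/0.085600 ≈ 0.804.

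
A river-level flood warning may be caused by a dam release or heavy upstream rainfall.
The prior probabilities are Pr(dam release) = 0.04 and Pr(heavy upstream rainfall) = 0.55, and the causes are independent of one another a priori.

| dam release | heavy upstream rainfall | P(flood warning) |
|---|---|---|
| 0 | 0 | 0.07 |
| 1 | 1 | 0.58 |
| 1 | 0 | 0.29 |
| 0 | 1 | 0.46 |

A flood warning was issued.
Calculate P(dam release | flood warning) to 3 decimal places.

By total probability over the 4 (dam release, heavy upstream rainfall) configurations:
  P(flood warning) = 0.07*0.96*0.45 + 0.46*0.96*0.55 + 0.29*0.04*0.45 + 0.58*0.04*0.55
        = 0.030240 + 0.242880 + 0.005220 + 0.012760 = 0.291100
Configurations with dam release contribute 0.017980, so
  P(dam release | flood warning) = 0.017980 / 0.291100 ≈ 0.062

P(dam release | flood warning) ≈ 0.062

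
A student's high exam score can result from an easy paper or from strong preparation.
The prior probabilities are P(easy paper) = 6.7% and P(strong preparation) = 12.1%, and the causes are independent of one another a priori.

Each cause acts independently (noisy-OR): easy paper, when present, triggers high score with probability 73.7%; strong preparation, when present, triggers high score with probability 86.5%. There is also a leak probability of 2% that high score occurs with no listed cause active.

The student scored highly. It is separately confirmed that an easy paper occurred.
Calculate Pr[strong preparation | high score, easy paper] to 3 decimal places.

Pr[strong preparation | high score, easy paper] ≈ 0.152

Under noisy-OR, P(high score | causes) = 1 − (1−0.02)·∏(1−qᵢ) over the active causes.
Numerator (weight on configurations with strong preparation): 0.965205·0.121 = 0.116790
The normalizing constant is 0.74226·0.879 + 0.965205·0.121 = 0.769237
P(strong preparation | high score, easy paper) = 0.116790/0.769237 ≈ 0.152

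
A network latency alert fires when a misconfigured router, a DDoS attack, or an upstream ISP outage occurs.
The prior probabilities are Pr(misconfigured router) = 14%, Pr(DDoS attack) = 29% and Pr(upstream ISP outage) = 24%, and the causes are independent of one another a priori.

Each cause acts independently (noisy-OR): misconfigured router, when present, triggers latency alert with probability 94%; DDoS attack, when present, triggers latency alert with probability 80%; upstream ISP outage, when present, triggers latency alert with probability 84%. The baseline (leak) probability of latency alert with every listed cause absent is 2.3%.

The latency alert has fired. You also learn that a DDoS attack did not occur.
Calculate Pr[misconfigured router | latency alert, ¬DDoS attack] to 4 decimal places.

Under noisy-OR, P(latency alert | causes) = 1 − (1−0.023)·∏(1−qᵢ) over the active causes.
For the numerator, keep only misconfigured router=true terms: 0.100163 + 0.033285 = 0.133448
The normalizing constant is 0.023*0.86*0.76 + 0.84368*0.86*0.24 + 0.94138*0.14*0.76 + 0.990621*0.14*0.24 = 0.322617
P(misconfigured router | latency alert, ¬DDoS attack) = 0.133448/0.322617 ≈ 0.4136

Pr[misconfigured router | latency alert, ¬DDoS attack] ≈ 0.4136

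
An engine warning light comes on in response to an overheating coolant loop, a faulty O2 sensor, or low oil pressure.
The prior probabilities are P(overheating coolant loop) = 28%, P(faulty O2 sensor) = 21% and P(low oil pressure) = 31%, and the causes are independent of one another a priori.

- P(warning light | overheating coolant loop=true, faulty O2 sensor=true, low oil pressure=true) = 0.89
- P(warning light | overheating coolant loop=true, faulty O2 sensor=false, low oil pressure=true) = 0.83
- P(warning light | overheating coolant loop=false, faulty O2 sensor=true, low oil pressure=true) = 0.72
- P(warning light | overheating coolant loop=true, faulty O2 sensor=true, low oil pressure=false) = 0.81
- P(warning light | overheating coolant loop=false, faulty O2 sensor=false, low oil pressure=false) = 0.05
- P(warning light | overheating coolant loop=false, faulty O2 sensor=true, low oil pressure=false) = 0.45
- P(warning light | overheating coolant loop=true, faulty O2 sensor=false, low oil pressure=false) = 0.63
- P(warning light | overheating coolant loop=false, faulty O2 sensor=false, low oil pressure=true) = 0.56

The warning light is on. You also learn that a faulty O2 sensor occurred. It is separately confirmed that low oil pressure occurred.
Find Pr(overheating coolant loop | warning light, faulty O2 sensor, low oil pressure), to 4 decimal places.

P(warning light | faulty O2 sensor, low oil pressure) = 0.72×0.72 + 0.89×0.28 = 0.518400 + 0.249200 = 0.767600
Restricting to configurations with overheating coolant loop present: 0.89×0.28 = 0.249200.
P(overheating coolant loop | warning light, faulty O2 sensor, low oil pressure) = 0.249200 / 0.767600 ≈ 0.3246

Pr(overheating coolant loop | warning light, faulty O2 sensor, low oil pressure) ≈ 0.3246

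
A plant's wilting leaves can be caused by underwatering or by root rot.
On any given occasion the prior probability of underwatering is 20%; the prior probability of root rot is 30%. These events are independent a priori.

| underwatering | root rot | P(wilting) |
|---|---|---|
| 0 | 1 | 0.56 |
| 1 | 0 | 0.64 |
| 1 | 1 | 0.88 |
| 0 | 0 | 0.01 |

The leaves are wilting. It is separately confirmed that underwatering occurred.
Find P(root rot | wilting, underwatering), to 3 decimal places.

P(root rot | wilting, underwatering) ≈ 0.371

P(wilting | underwatering) = 0.64×0.7 + 0.88×0.3 = 0.448000 + 0.264000 = 0.712000
The root rot-present share is 0.88×0.3 = 0.264000.
P(root rot | wilting, underwatering) = 0.264000 / 0.712000 ≈ 0.371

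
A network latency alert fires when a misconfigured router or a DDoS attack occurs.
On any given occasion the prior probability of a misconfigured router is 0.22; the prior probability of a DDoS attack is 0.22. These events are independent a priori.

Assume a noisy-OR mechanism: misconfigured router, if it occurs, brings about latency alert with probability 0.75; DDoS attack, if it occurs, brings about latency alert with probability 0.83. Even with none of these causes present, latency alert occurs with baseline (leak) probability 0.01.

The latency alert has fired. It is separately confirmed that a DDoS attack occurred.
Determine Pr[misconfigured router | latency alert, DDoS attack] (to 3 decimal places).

Pr[misconfigured router | latency alert, DDoS attack] ≈ 0.245

Under noisy-OR, P(latency alert | causes) = 1 − (1−0.01)·∏(1−qᵢ) over the active causes.
For the numerator, keep only misconfigured router=true terms: 0.957925·0.22 = 0.210744
Normalizer over all consistent configurations: 0.8317·0.78 + 0.957925·0.22 = 0.859470
P(misconfigured router | latency alert, DDoS attack) = 0.210744/0.859470 ≈ 0.245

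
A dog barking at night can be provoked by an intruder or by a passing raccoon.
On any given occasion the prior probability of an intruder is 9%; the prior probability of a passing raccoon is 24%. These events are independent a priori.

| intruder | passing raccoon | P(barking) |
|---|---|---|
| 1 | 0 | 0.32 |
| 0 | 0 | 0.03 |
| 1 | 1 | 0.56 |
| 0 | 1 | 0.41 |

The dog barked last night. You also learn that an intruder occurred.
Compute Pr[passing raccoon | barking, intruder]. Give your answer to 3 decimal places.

Pr[passing raccoon | barking, intruder] ≈ 0.356

Enumerate both values of passing raccoon and weight by the priors:
  P(barking | intruder) = 0.32·0.76 + 0.56·0.24
        = 0.243200 + 0.134400 = 0.377600
The terms with passing raccoon present sum to 0.134400, so
  P(passing raccoon | barking, intruder) = 0.134400 / 0.377600 ≈ 0.356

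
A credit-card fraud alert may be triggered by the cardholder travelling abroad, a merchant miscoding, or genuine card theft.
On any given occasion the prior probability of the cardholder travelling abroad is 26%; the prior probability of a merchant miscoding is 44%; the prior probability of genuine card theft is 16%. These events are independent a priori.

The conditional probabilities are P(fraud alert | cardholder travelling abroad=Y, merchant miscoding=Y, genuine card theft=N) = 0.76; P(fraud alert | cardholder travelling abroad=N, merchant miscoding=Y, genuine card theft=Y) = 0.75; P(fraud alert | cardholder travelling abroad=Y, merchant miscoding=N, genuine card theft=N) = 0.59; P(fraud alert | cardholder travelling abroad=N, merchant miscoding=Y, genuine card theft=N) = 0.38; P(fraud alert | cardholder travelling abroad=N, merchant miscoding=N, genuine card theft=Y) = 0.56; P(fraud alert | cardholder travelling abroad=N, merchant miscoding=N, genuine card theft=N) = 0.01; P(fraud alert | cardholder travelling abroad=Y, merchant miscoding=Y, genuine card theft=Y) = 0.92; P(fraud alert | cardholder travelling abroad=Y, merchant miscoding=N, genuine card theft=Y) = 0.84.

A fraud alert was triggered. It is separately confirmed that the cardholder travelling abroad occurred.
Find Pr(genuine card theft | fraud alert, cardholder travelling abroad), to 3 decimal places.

Pr(genuine card theft | fraud alert, cardholder travelling abroad) ≈ 0.200

P(fraud alert | cardholder travelling abroad) = 0.59×0.56×0.84 + 0.84×0.56×0.16 + 0.76×0.44×0.84 + 0.92×0.44×0.16 = 0.277536 + 0.075264 + 0.280896 + 0.064768 = 0.698464
Restricting to configurations with genuine card theft present: 0.075264 + 0.064768 = 0.140032.
P(genuine card theft | fraud alert, cardholder travelling abroad) = 0.140032 / 0.698464 ≈ 0.200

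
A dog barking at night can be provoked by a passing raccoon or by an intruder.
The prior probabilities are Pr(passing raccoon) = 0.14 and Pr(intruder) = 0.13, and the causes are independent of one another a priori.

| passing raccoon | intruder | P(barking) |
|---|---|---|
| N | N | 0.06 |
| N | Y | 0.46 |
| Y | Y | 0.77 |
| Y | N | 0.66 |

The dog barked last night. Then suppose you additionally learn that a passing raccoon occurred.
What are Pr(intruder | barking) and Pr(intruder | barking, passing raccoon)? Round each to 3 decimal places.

Pr(intruder | barking) ≈ 0.343; Pr(intruder | barking, passing raccoon) ≈ 0.148

Numerator (weight on configurations with intruder): 0.051428 + 0.014014 = 0.065442
The normalizing constant is 0.06×0.86×0.87 + 0.46×0.86×0.13 + 0.66×0.14×0.87 + 0.77×0.14×0.13 = 0.190722
P(intruder | barking) = 0.065442/0.190722 ≈ 0.343

Now condition on the additional information:
Numerator (weight on configurations with intruder): 0.77·0.13 = 0.100100
The normalizing constant is 0.66·0.87 + 0.77·0.13 = 0.674300
Posterior = 0.100100 / 0.674300 ≈ 0.148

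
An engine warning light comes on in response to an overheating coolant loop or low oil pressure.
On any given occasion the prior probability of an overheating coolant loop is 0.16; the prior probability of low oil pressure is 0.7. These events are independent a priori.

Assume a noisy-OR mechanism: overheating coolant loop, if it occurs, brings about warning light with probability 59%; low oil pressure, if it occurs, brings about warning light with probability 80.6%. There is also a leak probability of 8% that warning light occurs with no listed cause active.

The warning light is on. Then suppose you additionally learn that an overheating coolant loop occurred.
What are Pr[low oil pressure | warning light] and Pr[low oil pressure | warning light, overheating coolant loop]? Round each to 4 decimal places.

Under noisy-OR, P(warning light | causes) = 1 − (1−0.08)·∏(1−qᵢ) over the active causes.
Numerator (weight on configurations with low oil pressure): 0.483054 + 0.103804 = 0.586858
Normalizer over all consistent configurations: 0.08×0.84×0.3 + 0.82152×0.84×0.7 + 0.6228×0.16×0.3 + 0.926823×0.16×0.7 = 0.636912
Posterior = 0.586858 / 0.636912 ≈ 0.9214

With the extra evidence:
P(warning light | overheating coolant loop) = 0.6228×0.3 + 0.926823×0.7 = 0.186840 + 0.648776 = 0.835616
The low oil pressure-present share is 0.926823×0.7 = 0.648776.
So P(low oil pressure | warning light, overheating coolant loop) = 0.648776/0.835616 ≈ 0.7764.

Pr[low oil pressure | warning light] ≈ 0.9214; Pr[low oil pressure | warning light, overheating coolant loop] ≈ 0.7764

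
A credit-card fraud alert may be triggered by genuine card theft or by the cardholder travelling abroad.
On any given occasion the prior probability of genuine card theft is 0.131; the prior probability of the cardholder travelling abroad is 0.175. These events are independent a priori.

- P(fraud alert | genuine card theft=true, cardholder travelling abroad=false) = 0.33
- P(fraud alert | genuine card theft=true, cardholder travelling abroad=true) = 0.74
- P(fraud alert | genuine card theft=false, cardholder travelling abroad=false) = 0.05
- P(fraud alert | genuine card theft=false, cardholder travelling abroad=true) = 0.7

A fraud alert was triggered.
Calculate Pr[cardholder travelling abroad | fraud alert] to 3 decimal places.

Pr[cardholder travelling abroad | fraud alert] ≈ 0.633

Numerator (weight on configurations with cardholder travelling abroad): 0.106452 + 0.016964 = 0.123416
Normalizer over all consistent configurations: 0.05*0.869*0.825 + 0.7*0.869*0.175 + 0.33*0.131*0.825 + 0.74*0.131*0.175 = 0.194927
Posterior = 0.123416 / 0.194927 ≈ 0.633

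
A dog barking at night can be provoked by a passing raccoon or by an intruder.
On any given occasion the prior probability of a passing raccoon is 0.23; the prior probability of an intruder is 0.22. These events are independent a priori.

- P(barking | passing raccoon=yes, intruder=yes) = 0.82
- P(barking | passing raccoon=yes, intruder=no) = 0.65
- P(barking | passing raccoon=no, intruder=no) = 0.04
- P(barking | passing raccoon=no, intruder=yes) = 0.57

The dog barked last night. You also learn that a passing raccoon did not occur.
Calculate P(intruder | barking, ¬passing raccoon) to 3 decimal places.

P(barking | ¬passing raccoon) = 0.04·0.78 + 0.57·0.22 = 0.031200 + 0.125400 = 0.156600
Of this, 0.125400 comes from 0.57·0.22 (the intruder=true cases).
Hence the posterior is 0.125400/0.156600 ≈ 0.801.

P(intruder | barking, ¬passing raccoon) ≈ 0.801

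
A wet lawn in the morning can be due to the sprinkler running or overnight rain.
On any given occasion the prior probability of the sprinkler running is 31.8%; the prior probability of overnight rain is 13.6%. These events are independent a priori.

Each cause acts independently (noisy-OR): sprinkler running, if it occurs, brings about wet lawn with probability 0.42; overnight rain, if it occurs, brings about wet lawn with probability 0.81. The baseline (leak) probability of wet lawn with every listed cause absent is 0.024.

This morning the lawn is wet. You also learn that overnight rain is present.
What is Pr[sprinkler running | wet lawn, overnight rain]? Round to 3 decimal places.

Pr[sprinkler running | wet lawn, overnight rain] ≈ 0.338

Under noisy-OR, P(wet lawn | causes) = 1 − (1−0.024)·∏(1−qᵢ) over the active causes.
For the numerator, keep only sprinkler running=true terms: 0.892445×0.318 = 0.283798
Normalizer over all consistent configurations: 0.81456×0.682 + 0.892445×0.318 = 0.839328
Posterior = 0.283798 / 0.839328 ≈ 0.338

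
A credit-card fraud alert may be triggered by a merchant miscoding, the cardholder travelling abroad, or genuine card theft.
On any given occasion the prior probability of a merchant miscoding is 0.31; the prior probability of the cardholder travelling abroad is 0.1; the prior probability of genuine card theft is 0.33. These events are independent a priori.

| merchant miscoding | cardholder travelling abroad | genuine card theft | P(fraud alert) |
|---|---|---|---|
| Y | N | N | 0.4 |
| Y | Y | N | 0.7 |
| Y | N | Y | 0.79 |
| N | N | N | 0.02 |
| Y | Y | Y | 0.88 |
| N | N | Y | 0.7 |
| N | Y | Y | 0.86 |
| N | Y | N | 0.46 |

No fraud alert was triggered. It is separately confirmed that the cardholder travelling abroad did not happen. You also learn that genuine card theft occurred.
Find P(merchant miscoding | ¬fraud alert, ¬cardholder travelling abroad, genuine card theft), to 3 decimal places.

P(merchant miscoding | ¬fraud alert, ¬cardholder travelling abroad, genuine card theft) ≈ 0.239

Numerator (weight on configurations with merchant miscoding): 0.21·0.31 = 0.065100
The normalizing constant is 0.3·0.69 + 0.21·0.31 = 0.272100
P(merchant miscoding | ¬fraud alert, ¬cardholder travelling abroad, genuine card theft) = 0.065100/0.272100 ≈ 0.239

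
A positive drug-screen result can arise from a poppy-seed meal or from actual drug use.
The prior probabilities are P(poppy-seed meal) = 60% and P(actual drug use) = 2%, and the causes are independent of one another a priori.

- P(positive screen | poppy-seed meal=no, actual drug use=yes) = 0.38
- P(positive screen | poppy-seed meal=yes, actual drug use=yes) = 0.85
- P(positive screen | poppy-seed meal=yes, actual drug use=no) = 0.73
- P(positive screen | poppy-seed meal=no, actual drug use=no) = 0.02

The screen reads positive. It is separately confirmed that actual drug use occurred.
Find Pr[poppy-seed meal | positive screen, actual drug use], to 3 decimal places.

Weight on poppy-seed meal=true, given the evidence: 0.85×0.6 = 0.510000
Normalizer over all consistent configurations: 0.38×0.4 + 0.85×0.6 = 0.662000
Posterior = 0.510000 / 0.662000 ≈ 0.770

Pr[poppy-seed meal | positive screen, actual drug use] ≈ 0.770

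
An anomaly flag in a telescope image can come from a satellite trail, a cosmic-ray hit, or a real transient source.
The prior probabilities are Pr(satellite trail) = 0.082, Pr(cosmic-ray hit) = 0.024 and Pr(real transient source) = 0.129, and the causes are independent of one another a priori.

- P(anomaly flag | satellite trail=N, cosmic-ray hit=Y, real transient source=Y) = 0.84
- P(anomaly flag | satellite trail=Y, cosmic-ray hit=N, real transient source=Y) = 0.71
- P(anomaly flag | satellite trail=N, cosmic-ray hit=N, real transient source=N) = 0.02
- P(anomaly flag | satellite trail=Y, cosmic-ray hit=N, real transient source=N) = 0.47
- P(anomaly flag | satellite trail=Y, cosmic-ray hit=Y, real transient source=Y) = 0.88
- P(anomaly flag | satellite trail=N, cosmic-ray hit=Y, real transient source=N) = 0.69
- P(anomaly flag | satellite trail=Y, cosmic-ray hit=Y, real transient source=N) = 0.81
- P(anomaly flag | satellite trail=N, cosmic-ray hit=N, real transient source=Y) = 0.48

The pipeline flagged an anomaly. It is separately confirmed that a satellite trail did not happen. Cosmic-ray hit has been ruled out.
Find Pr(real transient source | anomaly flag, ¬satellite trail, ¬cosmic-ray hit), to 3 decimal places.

Pr(real transient source | anomaly flag, ¬satellite trail, ¬cosmic-ray hit) ≈ 0.780

Weight on real transient source=true, given the evidence: 0.48×0.129 = 0.061920
Denominator P(anomaly flag | ¬satellite trail, ¬cosmic-ray hit): 0.02×0.871 + 0.48×0.129 = 0.079340
P(real transient source | anomaly flag, ¬satellite trail, ¬cosmic-ray hit) = 0.061920/0.079340 ≈ 0.780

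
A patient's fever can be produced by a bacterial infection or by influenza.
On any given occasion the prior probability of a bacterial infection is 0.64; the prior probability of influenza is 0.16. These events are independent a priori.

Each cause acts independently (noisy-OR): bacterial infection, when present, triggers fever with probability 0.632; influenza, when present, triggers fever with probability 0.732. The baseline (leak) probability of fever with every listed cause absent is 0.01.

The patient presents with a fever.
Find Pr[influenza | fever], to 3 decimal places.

Pr[influenza | fever] ≈ 0.281

Under noisy-OR, P(fever | causes) = 1 − (1−0.01)·∏(1−qᵢ) over the active causes.
P(fever) = 0.01·0.36·0.84 + 0.73468·0.36·0.16 + 0.63568·0.64·0.84 + 0.902362·0.64·0.16 = 0.003024 + 0.042318 + 0.341742 + 0.092402 = 0.479486
Restricting to configurations with influenza present: 0.042318 + 0.092402 = 0.134720.
Hence the posterior is 0.134720/0.479486 ≈ 0.281.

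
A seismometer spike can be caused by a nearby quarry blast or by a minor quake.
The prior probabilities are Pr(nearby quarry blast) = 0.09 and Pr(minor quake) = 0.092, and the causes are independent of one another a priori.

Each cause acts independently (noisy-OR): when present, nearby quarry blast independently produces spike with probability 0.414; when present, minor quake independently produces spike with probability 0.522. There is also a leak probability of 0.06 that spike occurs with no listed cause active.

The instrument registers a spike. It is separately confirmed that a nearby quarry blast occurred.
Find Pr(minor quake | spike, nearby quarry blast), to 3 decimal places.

Pr(minor quake | spike, nearby quarry blast) ≈ 0.143

Under noisy-OR, P(spike | causes) = 1 − (1−0.06)·∏(1−qᵢ) over the active causes.
Sum P(spike|·) weighted by the priors over both values of minor quake:
  P(spike | nearby quarry blast) = 0.44916·0.908 + 0.736698·0.092
        = 0.407837 + 0.067776 = 0.475613
The terms with minor quake present sum to 0.067776, so
  P(minor quake | spike, nearby quarry blast) = 0.067776 / 0.475613 ≈ 0.143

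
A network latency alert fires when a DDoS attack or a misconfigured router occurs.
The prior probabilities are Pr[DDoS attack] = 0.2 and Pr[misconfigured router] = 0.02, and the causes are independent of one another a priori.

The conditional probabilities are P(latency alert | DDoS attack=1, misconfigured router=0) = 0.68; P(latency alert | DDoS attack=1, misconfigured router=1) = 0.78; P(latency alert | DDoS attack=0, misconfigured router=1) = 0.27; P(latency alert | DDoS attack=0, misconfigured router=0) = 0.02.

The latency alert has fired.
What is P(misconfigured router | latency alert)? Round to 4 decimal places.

P(latency alert) = 0.02×0.8×0.98 + 0.27×0.8×0.02 + 0.68×0.2×0.98 + 0.78×0.2×0.02 = 0.015680 + 0.004320 + 0.133280 + 0.003120 = 0.156400
The misconfigured router-present share is 0.004320 + 0.003120 = 0.007440.
Hence the posterior is 0.007440/0.156400 ≈ 0.0476.

P(misconfigured router | latency alert) ≈ 0.0476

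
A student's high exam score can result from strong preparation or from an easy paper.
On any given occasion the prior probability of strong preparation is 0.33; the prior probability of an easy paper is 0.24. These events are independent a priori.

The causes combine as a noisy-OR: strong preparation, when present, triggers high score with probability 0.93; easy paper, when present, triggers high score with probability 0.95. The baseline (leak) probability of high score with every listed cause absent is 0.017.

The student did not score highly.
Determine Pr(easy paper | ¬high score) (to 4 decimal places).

Under noisy-OR, P(high score | causes) = 1 − (1−0.017)·∏(1−qᵢ) over the active causes.
Weight on easy paper=true, given the evidence: 0.007903 + 0.000272 = 0.008175
Normalizer over all consistent configurations: 0.983×0.67×0.76 + 0.04915×0.67×0.24 + 0.06881×0.33×0.76 + 0.00344×0.33×0.24 = 0.525977
Posterior = 0.008175 / 0.525977 ≈ 0.0155

Pr(easy paper | ¬high score) ≈ 0.0155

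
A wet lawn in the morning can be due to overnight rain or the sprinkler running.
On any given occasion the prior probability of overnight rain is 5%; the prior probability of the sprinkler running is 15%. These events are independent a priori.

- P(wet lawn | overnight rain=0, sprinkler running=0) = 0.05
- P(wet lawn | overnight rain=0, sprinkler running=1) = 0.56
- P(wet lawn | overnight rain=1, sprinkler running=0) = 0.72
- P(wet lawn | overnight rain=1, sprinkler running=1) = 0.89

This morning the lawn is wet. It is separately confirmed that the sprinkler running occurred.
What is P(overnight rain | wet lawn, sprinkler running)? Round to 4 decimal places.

Sum P(wet lawn|·) weighted by the priors over both values of overnight rain:
  P(wet lawn | sprinkler running) = 0.56·0.95 + 0.89·0.05
        = 0.532000 + 0.044500 = 0.576500
The terms with overnight rain present sum to 0.044500, so
  P(overnight rain | wet lawn, sprinkler running) = 0.044500 / 0.576500 ≈ 0.0772

P(overnight rain | wet lawn, sprinkler running) ≈ 0.0772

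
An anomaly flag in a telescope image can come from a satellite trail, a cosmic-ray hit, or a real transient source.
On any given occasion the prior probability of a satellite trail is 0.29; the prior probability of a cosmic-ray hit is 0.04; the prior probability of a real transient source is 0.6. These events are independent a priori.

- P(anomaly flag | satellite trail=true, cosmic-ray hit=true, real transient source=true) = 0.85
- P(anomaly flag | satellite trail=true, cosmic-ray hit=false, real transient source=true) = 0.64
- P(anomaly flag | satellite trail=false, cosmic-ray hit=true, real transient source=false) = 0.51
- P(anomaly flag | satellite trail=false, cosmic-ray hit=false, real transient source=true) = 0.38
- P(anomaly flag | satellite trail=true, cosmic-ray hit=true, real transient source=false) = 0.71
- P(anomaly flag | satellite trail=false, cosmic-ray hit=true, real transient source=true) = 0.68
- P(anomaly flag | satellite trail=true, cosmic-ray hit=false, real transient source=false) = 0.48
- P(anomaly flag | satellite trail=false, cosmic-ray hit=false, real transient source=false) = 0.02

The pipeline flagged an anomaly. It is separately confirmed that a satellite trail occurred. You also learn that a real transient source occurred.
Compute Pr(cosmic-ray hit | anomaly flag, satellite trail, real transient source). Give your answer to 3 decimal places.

Pr(cosmic-ray hit | anomaly flag, satellite trail, real transient source) ≈ 0.052

Weight on cosmic-ray hit=true, given the evidence: 0.85*0.04 = 0.034000
The normalizing constant is 0.64*0.96 + 0.85*0.04 = 0.648400
P(cosmic-ray hit | anomaly flag, satellite trail, real transient source) = 0.034000/0.648400 ≈ 0.052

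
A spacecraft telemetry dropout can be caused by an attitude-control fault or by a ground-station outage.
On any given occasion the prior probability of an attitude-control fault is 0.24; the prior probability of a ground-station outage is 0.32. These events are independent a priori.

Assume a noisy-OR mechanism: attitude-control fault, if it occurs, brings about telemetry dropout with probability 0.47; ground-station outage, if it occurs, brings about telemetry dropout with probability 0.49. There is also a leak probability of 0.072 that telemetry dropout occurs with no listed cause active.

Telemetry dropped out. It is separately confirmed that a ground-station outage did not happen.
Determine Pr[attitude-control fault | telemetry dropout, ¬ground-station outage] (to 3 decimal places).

Pr[attitude-control fault | telemetry dropout, ¬ground-station outage] ≈ 0.690

Under noisy-OR, P(telemetry dropout | causes) = 1 − (1−0.072)·∏(1−qᵢ) over the active causes.
Enumerate both values of attitude-control fault and weight by the priors:
  P(telemetry dropout | ¬ground-station outage) = 0.072·0.76 + 0.50816·0.24
        = 0.054720 + 0.121958 = 0.176678
Configurations with attitude-control fault contribute 0.121958, so
  P(attitude-control fault | telemetry dropout, ¬ground-station outage) = 0.121958 / 0.176678 ≈ 0.690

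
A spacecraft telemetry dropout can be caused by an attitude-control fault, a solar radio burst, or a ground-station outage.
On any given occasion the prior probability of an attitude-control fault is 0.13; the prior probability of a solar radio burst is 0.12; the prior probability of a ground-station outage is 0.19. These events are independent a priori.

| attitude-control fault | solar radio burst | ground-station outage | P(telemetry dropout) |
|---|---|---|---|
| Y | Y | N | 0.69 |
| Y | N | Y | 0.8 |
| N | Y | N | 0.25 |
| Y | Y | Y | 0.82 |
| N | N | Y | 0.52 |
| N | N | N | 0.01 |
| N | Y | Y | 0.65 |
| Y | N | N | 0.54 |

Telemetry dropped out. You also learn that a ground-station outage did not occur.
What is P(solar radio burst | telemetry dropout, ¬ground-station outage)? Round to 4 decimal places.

P(solar radio burst | telemetry dropout, ¬ground-station outage) ≈ 0.3468

For the numerator, keep only solar radio burst=true terms: 0.026100 + 0.010764 = 0.036864
Normalizer over all consistent configurations: 0.01×0.87×0.88 + 0.25×0.87×0.12 + 0.54×0.13×0.88 + 0.69×0.13×0.12 = 0.106296
Posterior = 0.036864 / 0.106296 ≈ 0.3468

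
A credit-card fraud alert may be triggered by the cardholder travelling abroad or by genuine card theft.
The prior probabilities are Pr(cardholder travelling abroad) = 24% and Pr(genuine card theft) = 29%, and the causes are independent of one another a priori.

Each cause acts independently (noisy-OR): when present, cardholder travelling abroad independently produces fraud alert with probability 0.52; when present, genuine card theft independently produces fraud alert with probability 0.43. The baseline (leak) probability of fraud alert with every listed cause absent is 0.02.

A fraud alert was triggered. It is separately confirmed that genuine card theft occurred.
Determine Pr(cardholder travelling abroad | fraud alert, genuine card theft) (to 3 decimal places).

Under noisy-OR, P(fraud alert | causes) = 1 − (1−0.02)·∏(1−qᵢ) over the active causes.
By total probability over both values of cardholder travelling abroad:
  P(fraud alert | genuine card theft) = 0.4414·0.76 + 0.731872·0.24
        = 0.335464 + 0.175649 = 0.511113
The terms with cardholder travelling abroad present sum to 0.175649, so
  P(cardholder travelling abroad | fraud alert, genuine card theft) = 0.175649 / 0.511113 ≈ 0.344

Pr(cardholder travelling abroad | fraud alert, genuine card theft) ≈ 0.344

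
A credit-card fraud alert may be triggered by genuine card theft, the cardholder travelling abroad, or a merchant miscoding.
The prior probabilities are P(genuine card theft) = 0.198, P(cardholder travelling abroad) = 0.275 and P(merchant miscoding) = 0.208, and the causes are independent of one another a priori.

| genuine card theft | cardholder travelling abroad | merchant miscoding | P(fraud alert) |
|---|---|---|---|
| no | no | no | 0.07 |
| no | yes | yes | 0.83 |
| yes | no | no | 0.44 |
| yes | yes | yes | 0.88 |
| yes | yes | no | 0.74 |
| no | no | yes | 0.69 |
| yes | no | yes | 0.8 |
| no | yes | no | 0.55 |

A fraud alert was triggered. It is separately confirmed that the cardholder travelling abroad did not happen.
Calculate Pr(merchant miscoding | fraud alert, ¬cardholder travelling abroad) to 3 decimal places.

Sum P(fraud alert|·) weighted by the priors over the 4 (genuine card theft, merchant miscoding) configurations:
  P(fraud alert | ¬cardholder travelling abroad) = 0.07·0.802·0.792 + 0.69·0.802·0.208 + 0.44·0.198·0.792 + 0.8·0.198·0.208
        = 0.044463 + 0.115103 + 0.068999 + 0.032947 = 0.261512
Keeping only the merchant miscoding-present terms gives 0.148050, so
  P(merchant miscoding | fraud alert, ¬cardholder travelling abroad) = 0.148050 / 0.261512 ≈ 0.566

Pr(merchant miscoding | fraud alert, ¬cardholder travelling abroad) ≈ 0.566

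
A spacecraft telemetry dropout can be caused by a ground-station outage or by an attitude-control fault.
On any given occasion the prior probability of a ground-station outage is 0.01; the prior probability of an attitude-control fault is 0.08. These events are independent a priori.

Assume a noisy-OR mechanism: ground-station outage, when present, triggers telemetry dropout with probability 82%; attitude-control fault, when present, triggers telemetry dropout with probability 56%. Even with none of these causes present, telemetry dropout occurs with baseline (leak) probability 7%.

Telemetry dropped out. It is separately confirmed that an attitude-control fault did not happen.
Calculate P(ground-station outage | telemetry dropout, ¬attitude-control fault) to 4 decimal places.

P(ground-station outage | telemetry dropout, ¬attitude-control fault) ≈ 0.1073

Under noisy-OR, P(telemetry dropout | causes) = 1 − (1−0.07)·∏(1−qᵢ) over the active causes.
P(telemetry dropout | ¬attitude-control fault) = 0.07·0.99 + 0.8326·0.01 = 0.069300 + 0.008326 = 0.077626
The ground-station outage-present share is 0.8326·0.01 = 0.008326.
P(ground-station outage | telemetry dropout, ¬attitude-control fault) = 0.008326 / 0.077626 ≈ 0.1073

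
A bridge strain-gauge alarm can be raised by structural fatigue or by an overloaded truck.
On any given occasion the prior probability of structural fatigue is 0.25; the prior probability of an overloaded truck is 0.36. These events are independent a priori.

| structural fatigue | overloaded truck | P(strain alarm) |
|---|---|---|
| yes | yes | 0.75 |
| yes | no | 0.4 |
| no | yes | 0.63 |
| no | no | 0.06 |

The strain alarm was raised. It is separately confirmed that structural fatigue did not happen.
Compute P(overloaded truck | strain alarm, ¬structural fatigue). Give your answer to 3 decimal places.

Enumerate both values of overloaded truck and weight by the priors:
  P(strain alarm | ¬structural fatigue) = 0.06·0.64 + 0.63·0.36
        = 0.038400 + 0.226800 = 0.265200
Keeping only the overloaded truck-present terms gives 0.226800, so
  P(overloaded truck | strain alarm, ¬structural fatigue) = 0.226800 / 0.265200 ≈ 0.855

P(overloaded truck | strain alarm, ¬structural fatigue) ≈ 0.855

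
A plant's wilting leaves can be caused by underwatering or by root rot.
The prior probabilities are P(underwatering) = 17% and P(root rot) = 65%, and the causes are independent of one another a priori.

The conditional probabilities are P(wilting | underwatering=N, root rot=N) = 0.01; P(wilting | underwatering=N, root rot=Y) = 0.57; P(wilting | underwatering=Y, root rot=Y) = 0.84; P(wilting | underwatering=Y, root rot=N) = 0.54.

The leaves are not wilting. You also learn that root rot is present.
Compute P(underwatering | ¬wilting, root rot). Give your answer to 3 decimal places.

P(¬wilting | root rot) = 0.43·0.83 + 0.16·0.17 = 0.356900 + 0.027200 = 0.384100
Restricting to configurations with underwatering present: 0.16·0.17 = 0.027200.
So P(underwatering | ¬wilting, root rot) = 0.027200/0.384100 ≈ 0.071.

P(underwatering | ¬wilting, root rot) ≈ 0.071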